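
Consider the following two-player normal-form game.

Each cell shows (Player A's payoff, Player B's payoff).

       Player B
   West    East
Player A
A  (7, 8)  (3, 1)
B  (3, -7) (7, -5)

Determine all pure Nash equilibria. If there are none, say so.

For each player, find the best response to each opponent profile; mutual best responses are the pure NE.
Player A against West: payoffs 7, 3 → best response A.
Player A against East: payoffs 3, 7 → best response B.
Player B against A: payoffs 8, 1 → best response West.
Player B against B: payoffs -7, -5 → best response East.
Mutual best responses: (A, West); (B, East).

The pure Nash equilibria are (A, West) and (B, East).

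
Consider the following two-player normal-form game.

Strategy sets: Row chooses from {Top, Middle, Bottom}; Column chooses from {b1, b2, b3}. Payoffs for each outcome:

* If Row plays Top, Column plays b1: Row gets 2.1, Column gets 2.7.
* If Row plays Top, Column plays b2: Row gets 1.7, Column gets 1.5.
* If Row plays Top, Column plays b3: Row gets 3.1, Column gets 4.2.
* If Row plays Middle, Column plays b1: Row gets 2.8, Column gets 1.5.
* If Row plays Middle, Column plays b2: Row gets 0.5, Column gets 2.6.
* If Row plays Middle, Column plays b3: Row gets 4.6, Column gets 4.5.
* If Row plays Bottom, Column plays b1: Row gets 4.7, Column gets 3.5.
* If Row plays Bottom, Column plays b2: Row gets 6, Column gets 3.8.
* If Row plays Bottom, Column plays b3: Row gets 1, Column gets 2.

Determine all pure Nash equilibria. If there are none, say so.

Pure-strategy Nash equilibria: (Middle, b3), (Bottom, b2)

(Top, b1): Row can switch to Middle (2.1 → 2.8). Not NE.
(Top, b2): Row can switch to Bottom (1.7 → 6). Not NE.
(Top, b3): Row can switch to Middle (3.1 → 4.6). Not NE.
(Middle, b1): Row can switch to Bottom (2.8 → 4.7). Not NE.
(Middle, b2): Row can switch to Top (0.5 → 1.7). Not NE.
(Middle, b3): Row gets 4.6, best alternative 3.1; Column gets 4.5, best alternative 2.6. No profitable deviation — NE.
(Bottom, b1): Column can switch to b2 (3.5 → 3.8). Not NE.
(Bottom, b2): Row gets 6, best alternative 1.7; Column gets 3.8, best alternative 3.5. No profitable deviation — NE.
(The remaining 1 profile has a profitable deviation by the same check.)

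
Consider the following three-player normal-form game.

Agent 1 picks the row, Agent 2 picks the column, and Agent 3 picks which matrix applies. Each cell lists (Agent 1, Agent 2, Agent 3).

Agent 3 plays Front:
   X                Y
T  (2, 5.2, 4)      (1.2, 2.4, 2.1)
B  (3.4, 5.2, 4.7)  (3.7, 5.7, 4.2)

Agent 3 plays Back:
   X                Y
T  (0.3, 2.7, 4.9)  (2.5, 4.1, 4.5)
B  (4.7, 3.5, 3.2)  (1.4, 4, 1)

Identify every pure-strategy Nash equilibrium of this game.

Pure-strategy Nash equilibria: (T, Y, Back), (B, Y, Front)

Mark each player's best response to every combination of opponents' strategies; a profile where every player is best-responding is a pure Nash equilibrium.
Agent 1 against (X, Front): payoffs 2, 3.4 → best response B.
Agent 1 against (X, Back): payoffs 0.3, 4.7 → best response B.
Agent 1 against (Y, Front): payoffs 1.2, 3.7 → best response B.
Agent 1 against (Y, Back): payoffs 2.5, 1.4 → best response T.
Agent 2 against (T, Front): payoffs 5.2, 2.4 → best response X.
Agent 2 against (T, Back): payoffs 2.7, 4.1 → best response Y.
Agent 2 against (B, Front): payoffs 5.2, 5.7 → best response Y.
Agent 2 against (B, Back): payoffs 3.5, 4 → best response Y.
Agent 3 against (T, X): payoffs 4, 4.9 → best response Back.
Agent 3 against (T, Y): payoffs 2.1, 4.5 → best response Back.
Agent 3 against (B, X): payoffs 4.7, 3.2 → best response Front.
Agent 3 against (B, Y): payoffs 4.2, 1 → best response Front.
Mutual best responses: (T, Y, Back); (B, Y, Front).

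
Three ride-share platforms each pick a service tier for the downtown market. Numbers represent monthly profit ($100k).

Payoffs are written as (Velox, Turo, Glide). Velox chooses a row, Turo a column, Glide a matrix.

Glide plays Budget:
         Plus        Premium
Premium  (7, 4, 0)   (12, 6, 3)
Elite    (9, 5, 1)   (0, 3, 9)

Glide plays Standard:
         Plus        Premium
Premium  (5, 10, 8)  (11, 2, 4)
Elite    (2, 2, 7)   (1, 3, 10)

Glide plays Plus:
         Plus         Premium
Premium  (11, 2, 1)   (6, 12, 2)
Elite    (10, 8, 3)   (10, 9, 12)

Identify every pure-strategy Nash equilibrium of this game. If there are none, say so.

(Premium, Plus, Budget): Velox can switch to Elite (7 → 9). Not NE.
(Premium, Plus, Standard): Velox gets 5, best alternative 2; Turo gets 10, best alternative 2; Glide gets 8, best alternative 1. No profitable deviation — NE.
(Premium, Plus, Plus): Turo can switch to Premium (2 → 12). Not NE.
(Premium, Premium, Budget): Glide can switch to Standard (3 → 4). Not NE.
(Premium, Premium, Standard): Turo can switch to Plus (2 → 10). Not NE.
(Premium, Premium, Plus): Velox can switch to Elite (6 → 10). Not NE.
(Elite, Plus, Budget): Glide can switch to Standard (1 → 7). Not NE.
(Elite, Plus, Standard): Velox can switch to Premium (2 → 5). Not NE.
(Elite, Plus, Plus): Velox can switch to Premium (10 → 11). Not NE.
(Elite, Premium, Budget): Velox can switch to Premium (0 → 12). Not NE.
(Elite, Premium, Standard): Velox can switch to Premium (1 → 11). Not NE.
(Elite, Premium, Plus): Velox gets 10, best alternative 6; Turo gets 9, best alternative 8; Glide gets 12, best alternative 10. No profitable deviation — NE.

Pure-strategy Nash equilibria: (Premium, Plus, Standard), (Elite, Premium, Plus)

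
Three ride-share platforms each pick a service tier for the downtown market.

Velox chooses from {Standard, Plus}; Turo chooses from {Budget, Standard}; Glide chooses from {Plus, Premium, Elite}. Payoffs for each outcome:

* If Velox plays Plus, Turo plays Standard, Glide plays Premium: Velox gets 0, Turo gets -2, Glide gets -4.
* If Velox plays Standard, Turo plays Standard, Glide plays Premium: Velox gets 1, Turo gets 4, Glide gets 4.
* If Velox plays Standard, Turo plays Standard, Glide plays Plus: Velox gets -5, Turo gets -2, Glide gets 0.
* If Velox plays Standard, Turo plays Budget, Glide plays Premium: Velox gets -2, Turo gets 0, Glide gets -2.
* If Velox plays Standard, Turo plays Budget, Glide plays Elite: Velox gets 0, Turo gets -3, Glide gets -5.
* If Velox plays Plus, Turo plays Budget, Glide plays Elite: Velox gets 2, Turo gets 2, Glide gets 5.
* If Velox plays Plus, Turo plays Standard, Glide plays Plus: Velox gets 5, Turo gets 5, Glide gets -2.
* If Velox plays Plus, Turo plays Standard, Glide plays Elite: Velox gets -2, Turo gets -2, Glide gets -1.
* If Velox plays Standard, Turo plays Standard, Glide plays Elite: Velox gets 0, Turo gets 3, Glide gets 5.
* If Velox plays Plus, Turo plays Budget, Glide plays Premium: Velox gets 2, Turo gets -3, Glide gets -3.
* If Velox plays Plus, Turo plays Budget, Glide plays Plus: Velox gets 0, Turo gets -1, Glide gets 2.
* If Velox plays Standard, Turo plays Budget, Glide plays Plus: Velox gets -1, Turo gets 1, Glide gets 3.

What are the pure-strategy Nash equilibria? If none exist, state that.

Pure-strategy Nash equilibria: (Standard, Standard, Elite) and (Plus, Budget, Elite)

(Standard, Budget, Plus): Velox can switch to Plus (-1 → 0). Not NE.
(Standard, Budget, Premium): Velox can switch to Plus (-2 → 2). Not NE.
(Standard, Budget, Elite): Velox can switch to Plus (0 → 2). Not NE.
(Standard, Standard, Plus): Velox can switch to Plus (-5 → 5). Not NE.
(Standard, Standard, Premium): Glide can switch to Elite (4 → 5). Not NE.
(Standard, Standard, Elite): Velox gets 0, best alternative -2; Turo gets 3, best alternative -3; Glide gets 5, best alternative 4. No profitable deviation — NE.
(Plus, Budget, Plus): Turo can switch to Standard (-1 → 5). Not NE.
(Plus, Budget, Premium): Turo can switch to Standard (-3 → -2). Not NE.
(Plus, Budget, Elite): Velox gets 2, best alternative 0; Turo gets 2, best alternative -2; Glide gets 5, best alternative 2. No profitable deviation — NE.
(Plus, Standard, Plus): Glide can switch to Elite (-2 → -1). Not NE.
(Plus, Standard, Premium): Velox can switch to Standard (0 → 1). Not NE.
(Plus, Standard, Elite): Velox can switch to Standard (-2 → 0). Not NE.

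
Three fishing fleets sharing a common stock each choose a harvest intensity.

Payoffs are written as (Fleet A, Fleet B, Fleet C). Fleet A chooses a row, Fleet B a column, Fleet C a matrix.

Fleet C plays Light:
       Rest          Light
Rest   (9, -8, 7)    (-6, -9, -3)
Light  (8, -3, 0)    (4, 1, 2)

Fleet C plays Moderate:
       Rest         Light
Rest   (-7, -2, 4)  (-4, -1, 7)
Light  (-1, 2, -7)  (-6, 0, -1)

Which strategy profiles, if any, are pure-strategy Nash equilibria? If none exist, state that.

(Rest, Rest, Light), (Rest, Light, Moderate), (Light, Light, Light)

Fleet A against (Rest, Light): payoffs 9, 8 → best response Rest.
Fleet A against (Rest, Moderate): payoffs -7, -1 → best response Light.
Fleet A against (Light, Light): payoffs -6, 4 → best response Light.
Fleet A against (Light, Moderate): payoffs -4, -6 → best response Rest.
Fleet B against (Rest, Light): payoffs -8, -9 → best response Rest.
Fleet B against (Rest, Moderate): payoffs -2, -1 → best response Light.
Fleet B against (Light, Light): payoffs -3, 1 → best response Light.
Fleet B against (Light, Moderate): payoffs 2, 0 → best response Rest.
Fleet C against (Rest, Rest): payoffs 7, 4 → best response Light.
Fleet C against (Rest, Light): payoffs -3, 7 → best response Moderate.
Fleet C against (Light, Rest): payoffs 0, -7 → best response Light.
Fleet C against (Light, Light): payoffs 2, -1 → best response Light.
Mutual best responses: (Rest, Rest, Light); (Rest, Light, Moderate); (Light, Light, Light).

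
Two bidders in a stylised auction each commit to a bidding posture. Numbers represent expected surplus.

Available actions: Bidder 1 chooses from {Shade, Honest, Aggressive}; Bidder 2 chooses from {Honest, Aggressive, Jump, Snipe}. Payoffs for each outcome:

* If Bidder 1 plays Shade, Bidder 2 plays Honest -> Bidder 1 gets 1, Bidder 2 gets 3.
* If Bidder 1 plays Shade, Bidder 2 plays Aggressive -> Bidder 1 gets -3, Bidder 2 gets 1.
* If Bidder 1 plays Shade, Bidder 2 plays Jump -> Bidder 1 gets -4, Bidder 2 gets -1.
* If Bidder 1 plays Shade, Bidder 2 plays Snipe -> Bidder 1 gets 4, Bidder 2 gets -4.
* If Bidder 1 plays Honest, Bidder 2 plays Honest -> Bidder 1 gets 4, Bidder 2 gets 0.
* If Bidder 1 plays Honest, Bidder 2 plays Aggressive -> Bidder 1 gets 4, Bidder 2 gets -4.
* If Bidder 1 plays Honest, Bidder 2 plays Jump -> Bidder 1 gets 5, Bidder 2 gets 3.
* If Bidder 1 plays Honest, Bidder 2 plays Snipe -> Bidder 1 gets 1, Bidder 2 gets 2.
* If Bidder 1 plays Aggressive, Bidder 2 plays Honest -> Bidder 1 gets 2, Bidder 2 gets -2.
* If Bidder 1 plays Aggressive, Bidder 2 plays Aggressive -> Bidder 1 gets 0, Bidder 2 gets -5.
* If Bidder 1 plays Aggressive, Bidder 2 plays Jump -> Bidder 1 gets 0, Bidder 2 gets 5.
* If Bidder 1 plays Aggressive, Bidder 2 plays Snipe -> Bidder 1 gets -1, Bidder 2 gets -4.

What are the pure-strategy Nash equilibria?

Check each profile: it is a Nash equilibrium iff no player can strictly gain by switching unilaterally.
(Shade, Honest): Bidder 1 can switch to Honest (1 → 4). Not NE.
(Shade, Aggressive): Bidder 1 can switch to Honest (-3 → 4). Not NE.
(Shade, Jump): Bidder 1 can switch to Honest (-4 → 5). Not NE.
(Shade, Snipe): Bidder 2 can switch to Honest (-4 → 3). Not NE.
(Honest, Honest): Bidder 2 can switch to Jump (0 → 3). Not NE.
(Honest, Aggressive): Bidder 2 can switch to Honest (-4 → 0). Not NE.
(Honest, Jump): Bidder 1 gets 5, best alternative 0; Bidder 2 gets 3, best alternative 2. No profitable deviation — NE.
(The remaining 5 profiles each have a profitable deviation by the same check.)

(Honest, Jump)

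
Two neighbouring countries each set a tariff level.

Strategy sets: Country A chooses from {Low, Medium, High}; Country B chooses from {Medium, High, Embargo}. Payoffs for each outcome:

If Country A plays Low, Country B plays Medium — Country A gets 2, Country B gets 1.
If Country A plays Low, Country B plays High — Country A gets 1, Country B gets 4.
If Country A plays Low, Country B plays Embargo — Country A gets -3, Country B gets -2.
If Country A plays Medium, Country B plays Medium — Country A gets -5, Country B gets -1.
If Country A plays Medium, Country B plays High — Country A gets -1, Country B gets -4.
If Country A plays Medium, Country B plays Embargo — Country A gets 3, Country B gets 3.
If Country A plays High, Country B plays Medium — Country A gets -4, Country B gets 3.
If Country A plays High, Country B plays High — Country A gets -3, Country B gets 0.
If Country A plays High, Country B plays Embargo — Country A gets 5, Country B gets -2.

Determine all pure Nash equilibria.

Country A against Medium: payoffs 2, -5, -4 → best response Low.
Country A against High: payoffs 1, -1, -3 → best response Low.
Country A against Embargo: payoffs -3, 3, 5 → best response High.
Country B against Low: payoffs 1, 4, -2 → best response High.
Country B against Medium: payoffs -1, -4, 3 → best response Embargo.
Country B against High: payoffs 3, 0, -2 → best response Medium.
Mutual best responses: (Low, High).

(Low, High)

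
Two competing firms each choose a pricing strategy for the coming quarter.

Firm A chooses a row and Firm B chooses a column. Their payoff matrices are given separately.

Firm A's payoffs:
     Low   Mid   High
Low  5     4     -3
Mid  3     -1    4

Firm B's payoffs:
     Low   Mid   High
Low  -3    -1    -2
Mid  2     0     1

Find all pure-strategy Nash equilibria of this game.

(Low, Low): Firm B can switch to Mid (-3 → -1). Not NE.
(Low, Mid): Firm A gets 4, best alternative -1; Firm B gets -1, best alternative -2. No profitable deviation — NE.
(Low, High): Firm A can switch to Mid (-3 → 4). Not NE.
(Mid, Low): Firm A can switch to Low (3 → 5). Not NE.
(Mid, Mid): Firm A can switch to Low (-1 → 4). Not NE.
(Mid, High): Firm B can switch to Low (1 → 2). Not NE.

Pure NE: (Low, Mid)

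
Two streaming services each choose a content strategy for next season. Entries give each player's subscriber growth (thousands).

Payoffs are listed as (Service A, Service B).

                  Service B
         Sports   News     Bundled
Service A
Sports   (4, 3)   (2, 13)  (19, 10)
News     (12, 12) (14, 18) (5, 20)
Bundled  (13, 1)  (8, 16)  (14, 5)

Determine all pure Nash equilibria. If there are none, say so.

No pure-strategy Nash equilibrium.

Check each profile: it is a Nash equilibrium iff no player can strictly gain by switching unilaterally.
(Sports, Sports): Service A can switch to News (4 → 12). Not NE.
(Sports, News): Service A can switch to News (2 → 14). Not NE.
(Sports, Bundled): Service B can switch to News (10 → 13). Not NE.
(News, Sports): Service A can switch to Bundled (12 → 13). Not NE.
(News, News): Service B can switch to Bundled (18 → 20). Not NE.
(News, Bundled): Service A can switch to Sports (5 → 19). Not NE.
(Bundled, Sports): Service B can switch to News (1 → 16). Not NE.
(Bundled, News): Service A can switch to News (8 → 14). Not NE.
(Bundled, Bundled): Service A can switch to Sports (14 → 19). Not NE.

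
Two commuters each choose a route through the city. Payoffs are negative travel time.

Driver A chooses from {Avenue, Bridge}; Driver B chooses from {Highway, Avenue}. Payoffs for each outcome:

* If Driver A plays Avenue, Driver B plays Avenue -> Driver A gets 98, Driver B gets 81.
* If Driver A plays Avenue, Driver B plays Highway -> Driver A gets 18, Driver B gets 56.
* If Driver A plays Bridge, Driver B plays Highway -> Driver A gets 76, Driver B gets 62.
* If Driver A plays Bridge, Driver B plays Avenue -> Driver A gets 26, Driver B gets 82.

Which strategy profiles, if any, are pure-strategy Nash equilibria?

(Avenue, Avenue)

Check each profile: it is a Nash equilibrium iff no player can strictly gain by switching unilaterally.
(Avenue, Highway): Driver A can switch to Bridge (18 → 76). Not NE.
(Avenue, Avenue): Driver A gets 98, best alternative 26; Driver B gets 81, best alternative 56. No profitable deviation — NE.
(Bridge, Highway): Driver B can switch to Avenue (62 → 82). Not NE.
(Bridge, Avenue): Driver A can switch to Avenue (26 → 98). Not NE.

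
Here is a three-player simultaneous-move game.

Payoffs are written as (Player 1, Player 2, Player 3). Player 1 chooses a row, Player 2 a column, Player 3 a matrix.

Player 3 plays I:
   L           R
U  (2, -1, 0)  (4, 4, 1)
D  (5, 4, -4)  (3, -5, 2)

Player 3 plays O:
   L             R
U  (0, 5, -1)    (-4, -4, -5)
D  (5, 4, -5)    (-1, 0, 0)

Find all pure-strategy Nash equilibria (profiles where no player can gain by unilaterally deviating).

Player 1 against (L, I): payoffs 2, 5 → best response D.
Player 1 against (L, O): payoffs 0, 5 → best response D.
Player 1 against (R, I): payoffs 4, 3 → best response U.
Player 1 against (R, O): payoffs -4, -1 → best response D.
Player 2 against (U, I): payoffs -1, 4 → best response R.
Player 2 against (U, O): payoffs 5, -4 → best response L.
Player 2 against (D, I): payoffs 4, -5 → best response L.
Player 2 against (D, O): payoffs 4, 0 → best response L.
Player 3 against (U, L): payoffs 0, -1 → best response I.
Player 3 against (U, R): payoffs 1, -5 → best response I.
Player 3 against (D, L): payoffs -4, -5 → best response I.
Player 3 against (D, R): payoffs 2, 0 → best response I.
Mutual best responses: (U, R, I); (D, L, I).

(U, R, I); (D, L, I)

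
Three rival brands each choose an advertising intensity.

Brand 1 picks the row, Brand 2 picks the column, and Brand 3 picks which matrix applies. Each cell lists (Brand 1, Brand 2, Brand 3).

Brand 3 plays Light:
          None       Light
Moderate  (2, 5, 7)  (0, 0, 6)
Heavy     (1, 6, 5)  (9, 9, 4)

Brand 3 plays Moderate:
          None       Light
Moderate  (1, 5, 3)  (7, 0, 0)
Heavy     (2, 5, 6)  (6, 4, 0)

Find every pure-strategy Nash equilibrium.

Check each profile: it is a Nash equilibrium iff no player can strictly gain by switching unilaterally.
(Moderate, None, Light): Brand 1 gets 2, best alternative 1; Brand 2 gets 5, best alternative 0; Brand 3 gets 7, best alternative 3. No profitable deviation — NE.
(Moderate, None, Moderate): Brand 1 can switch to Heavy (1 → 2). Not NE.
(Moderate, Light, Light): Brand 1 can switch to Heavy (0 → 9). Not NE.
(Moderate, Light, Moderate): Brand 2 can switch to None (0 → 5). Not NE.
(Heavy, None, Light): Brand 1 can switch to Moderate (1 → 2). Not NE.
(Heavy, None, Moderate): Brand 1 gets 2, best alternative 1; Brand 2 gets 5, best alternative 4; Brand 3 gets 6, best alternative 5. No profitable deviation — NE.
(Heavy, Light, Light): Brand 1 gets 9, best alternative 0; Brand 2 gets 9, best alternative 6; Brand 3 gets 4, best alternative 0. No profitable deviation — NE.
(Heavy, Light, Moderate): Brand 1 can switch to Moderate (6 → 7). Not NE.

Pure-strategy Nash equilibria: (Moderate, None, Light), (Heavy, None, Moderate), (Heavy, Light, Light)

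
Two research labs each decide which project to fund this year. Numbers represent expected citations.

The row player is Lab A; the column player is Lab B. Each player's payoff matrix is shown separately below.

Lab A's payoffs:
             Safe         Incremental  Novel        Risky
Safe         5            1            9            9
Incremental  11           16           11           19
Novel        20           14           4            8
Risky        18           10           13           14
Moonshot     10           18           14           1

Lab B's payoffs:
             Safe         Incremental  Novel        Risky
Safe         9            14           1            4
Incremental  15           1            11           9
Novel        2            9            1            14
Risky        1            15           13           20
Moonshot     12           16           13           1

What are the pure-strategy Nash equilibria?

For each player, find the best response to each opponent profile; mutual best responses are the pure NE.
Lab A against Safe: payoffs 5, 11, 20, 18, 10 → best response Novel.
Lab A against Incremental: payoffs 1, 16, 14, 10, 18 → best response Moonshot.
Lab A against Novel: payoffs 9, 11, 4, 13, 14 → best response Moonshot.
Lab A against Risky: payoffs 9, 19, 8, 14, 1 → best response Incremental.
Lab B against Safe: payoffs 9, 14, 1, 4 → best response Incremental.
Lab B against Incremental: payoffs 15, 1, 11, 9 → best response Safe.
Lab B against Novel: payoffs 2, 9, 1, 14 → best response Risky.
Lab B against Risky: payoffs 1, 15, 13, 20 → best response Risky.
Lab B against Moonshot: payoffs 12, 16, 13, 1 → best response Incremental.
Mutual best responses: (Moonshot, Incremental).

The unique pure-strategy Nash equilibrium is (Moonshot, Incremental).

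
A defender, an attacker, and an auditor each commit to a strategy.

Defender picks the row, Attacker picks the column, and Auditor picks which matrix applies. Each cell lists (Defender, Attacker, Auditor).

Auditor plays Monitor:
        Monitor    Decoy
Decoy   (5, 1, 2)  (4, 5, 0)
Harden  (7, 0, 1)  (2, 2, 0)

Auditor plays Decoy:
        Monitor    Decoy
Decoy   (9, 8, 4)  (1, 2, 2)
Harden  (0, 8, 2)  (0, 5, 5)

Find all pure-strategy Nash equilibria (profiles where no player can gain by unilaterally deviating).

(Decoy, Monitor, Monitor): Defender can switch to Harden (5 → 7). Not NE.
(Decoy, Monitor, Decoy): Defender gets 9, best alternative 0; Attacker gets 8, best alternative 2; Auditor gets 4, best alternative 2. No profitable deviation — NE.
(Decoy, Decoy, Monitor): Auditor can switch to Decoy (0 → 2). Not NE.
(Decoy, Decoy, Decoy): Attacker can switch to Monitor (2 → 8). Not NE.
(Harden, Monitor, Monitor): Attacker can switch to Decoy (0 → 2). Not NE.
(Harden, Monitor, Decoy): Defender can switch to Decoy (0 → 9). Not NE.
(Harden, Decoy, Monitor): Defender can switch to Decoy (2 → 4). Not NE.
(Harden, Decoy, Decoy): Defender can switch to Decoy (0 → 1). Not NE.

The unique pure-strategy Nash equilibrium is (Decoy, Monitor, Decoy).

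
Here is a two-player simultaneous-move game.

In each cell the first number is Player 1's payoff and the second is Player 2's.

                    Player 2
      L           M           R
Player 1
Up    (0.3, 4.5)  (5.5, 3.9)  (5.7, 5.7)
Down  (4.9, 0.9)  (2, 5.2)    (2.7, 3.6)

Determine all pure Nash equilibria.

(Up, L): Player 1 can switch to Down (0.3 → 4.9). Not NE.
(Up, M): Player 2 can switch to L (3.9 → 4.5). Not NE.
(Up, R): Player 1 gets 5.7, best alternative 2.7; Player 2 gets 5.7, best alternative 4.5. No profitable deviation — NE.
(Down, L): Player 2 can switch to M (0.9 → 5.2). Not NE.
(Down, M): Player 1 can switch to Up (2 → 5.5). Not NE.
(Down, R): Player 1 can switch to Up (2.7 → 5.7). Not NE.

The unique pure-strategy Nash equilibrium is (Up, R).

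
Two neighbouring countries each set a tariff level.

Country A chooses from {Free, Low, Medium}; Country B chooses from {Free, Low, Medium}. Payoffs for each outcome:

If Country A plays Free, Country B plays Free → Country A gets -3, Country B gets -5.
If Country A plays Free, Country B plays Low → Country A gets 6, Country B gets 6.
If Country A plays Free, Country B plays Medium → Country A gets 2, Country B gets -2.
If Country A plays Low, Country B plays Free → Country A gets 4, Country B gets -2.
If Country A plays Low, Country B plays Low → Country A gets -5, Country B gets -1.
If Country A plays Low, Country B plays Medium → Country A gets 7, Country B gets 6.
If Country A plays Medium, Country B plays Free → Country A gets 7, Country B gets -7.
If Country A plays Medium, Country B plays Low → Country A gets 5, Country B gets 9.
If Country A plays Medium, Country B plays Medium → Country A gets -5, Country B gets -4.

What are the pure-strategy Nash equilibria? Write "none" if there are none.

Country A against Free: payoffs -3, 4, 7 → best response Medium.
Country A against Low: payoffs 6, -5, 5 → best response Free.
Country A against Medium: payoffs 2, 7, -5 → best response Low.
Country B against Free: payoffs -5, 6, -2 → best response Low.
Country B against Low: payoffs -2, -1, 6 → best response Medium.
Country B against Medium: payoffs -7, 9, -4 → best response Low.
Mutual best responses: (Free, Low); (Low, Medium).

The pure Nash equilibria are (Free, Low), (Low, Medium).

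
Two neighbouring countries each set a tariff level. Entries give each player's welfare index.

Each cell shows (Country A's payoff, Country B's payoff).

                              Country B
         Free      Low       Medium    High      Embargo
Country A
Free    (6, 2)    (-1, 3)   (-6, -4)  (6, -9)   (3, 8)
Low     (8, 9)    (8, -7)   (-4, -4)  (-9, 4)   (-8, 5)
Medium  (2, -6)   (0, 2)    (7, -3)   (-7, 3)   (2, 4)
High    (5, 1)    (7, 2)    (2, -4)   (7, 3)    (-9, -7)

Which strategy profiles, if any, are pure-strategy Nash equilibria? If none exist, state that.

The pure Nash equilibria are (Free, Embargo) and (Low, Free) and (High, High).

Country A against Free: payoffs 6, 8, 2, 5 → best response Low.
Country A against Low: payoffs -1, 8, 0, 7 → best response Low.
Country A against Medium: payoffs -6, -4, 7, 2 → best response Medium.
Country A against High: payoffs 6, -9, -7, 7 → best response High.
Country A against Embargo: payoffs 3, -8, 2, -9 → best response Free.
Country B against Free: payoffs 2, 3, -4, -9, 8 → best response Embargo.
Country B against Low: payoffs 9, -7, -4, 4, 5 → best response Free.
Country B against Medium: payoffs -6, 2, -3, 3, 4 → best response Embargo.
Country B against High: payoffs 1, 2, -4, 3, -7 → best response High.
Mutual best responses: (Free, Embargo); (Low, Free); (High, High).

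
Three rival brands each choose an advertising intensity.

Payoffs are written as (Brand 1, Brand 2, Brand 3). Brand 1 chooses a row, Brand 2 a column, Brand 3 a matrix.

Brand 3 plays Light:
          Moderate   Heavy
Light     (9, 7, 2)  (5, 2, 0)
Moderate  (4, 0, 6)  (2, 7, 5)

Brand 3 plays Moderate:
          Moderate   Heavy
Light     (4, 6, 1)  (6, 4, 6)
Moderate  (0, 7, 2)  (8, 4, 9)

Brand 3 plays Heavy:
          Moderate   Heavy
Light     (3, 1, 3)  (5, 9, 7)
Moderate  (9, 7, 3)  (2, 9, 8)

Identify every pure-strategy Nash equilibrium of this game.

Pure NE: (Light, Heavy, Heavy)

Check each profile: it is a Nash equilibrium iff no player can strictly gain by switching unilaterally.
(Light, Moderate, Light): Brand 3 can switch to Heavy (2 → 3). Not NE.
(Light, Moderate, Moderate): Brand 3 can switch to Light (1 → 2). Not NE.
(Light, Moderate, Heavy): Brand 1 can switch to Moderate (3 → 9). Not NE.
(Light, Heavy, Light): Brand 2 can switch to Moderate (2 → 7). Not NE.
(Light, Heavy, Moderate): Brand 1 can switch to Moderate (6 → 8). Not NE.
(Light, Heavy, Heavy): Brand 1 gets 5, best alternative 2; Brand 2 gets 9, best alternative 1; Brand 3 gets 7, best alternative 6. No profitable deviation — NE.
(Moderate, Moderate, Light): Brand 1 can switch to Light (4 → 9). Not NE.
(Moderate, Moderate, Moderate): Brand 1 can switch to Light (0 → 4). Not NE.
(Moderate, Moderate, Heavy): Brand 2 can switch to Heavy (7 → 9). Not NE.
(The remaining 3 profiles each have a profitable deviation by the same check.)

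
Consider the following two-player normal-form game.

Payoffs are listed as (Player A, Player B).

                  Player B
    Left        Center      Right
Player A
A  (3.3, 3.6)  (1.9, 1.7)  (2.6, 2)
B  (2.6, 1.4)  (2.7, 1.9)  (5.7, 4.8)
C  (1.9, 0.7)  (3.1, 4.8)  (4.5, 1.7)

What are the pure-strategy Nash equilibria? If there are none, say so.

(A, Left): Player A gets 3.3, best alternative 2.6; Player B gets 3.6, best alternative 2. No profitable deviation — NE.
(A, Center): Player A can switch to B (1.9 → 2.7). Not NE.
(A, Right): Player A can switch to B (2.6 → 5.7). Not NE.
(B, Left): Player A can switch to A (2.6 → 3.3). Not NE.
(B, Center): Player A can switch to C (2.7 → 3.1). Not NE.
(B, Right): Player A gets 5.7, best alternative 4.5; Player B gets 4.8, best alternative 1.9. No profitable deviation — NE.
(C, Left): Player A can switch to A (1.9 → 3.3). Not NE.
(C, Center): Player A gets 3.1, best alternative 2.7; Player B gets 4.8, best alternative 1.7. No profitable deviation — NE.
(C, Right): Player A can switch to B (4.5 → 5.7). Not NE.

The pure Nash equilibria are (A, Left) and (B, Right) and (C, Center).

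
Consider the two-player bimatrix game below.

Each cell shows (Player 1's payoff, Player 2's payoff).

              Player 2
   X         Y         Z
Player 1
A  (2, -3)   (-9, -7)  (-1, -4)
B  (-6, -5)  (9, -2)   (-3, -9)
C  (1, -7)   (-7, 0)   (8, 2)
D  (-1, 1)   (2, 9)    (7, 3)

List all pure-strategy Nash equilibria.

Pure-strategy Nash equilibria: (A, X); (B, Y); (C, Z)

(A, X): Player 1 gets 2, best alternative 1; Player 2 gets -3, best alternative -4. No profitable deviation — NE.
(A, Y): Player 1 can switch to B (-9 → 9). Not NE.
(A, Z): Player 1 can switch to C (-1 → 8). Not NE.
(B, X): Player 1 can switch to A (-6 → 2). Not NE.
(B, Y): Player 1 gets 9, best alternative 2; Player 2 gets -2, best alternative -5. No profitable deviation — NE.
(B, Z): Player 1 can switch to A (-3 → -1). Not NE.
(C, X): Player 1 can switch to A (1 → 2). Not NE.
(C, Y): Player 1 can switch to B (-7 → 9). Not NE.
(C, Z): Player 1 gets 8, best alternative 7; Player 2 gets 2, best alternative 0. No profitable deviation — NE.
(D, X): Player 1 can switch to A (-1 → 2). Not NE.
(D, Y): Player 1 can switch to B (2 → 9). Not NE.
(The remaining 1 profile has a profitable deviation by the same check.)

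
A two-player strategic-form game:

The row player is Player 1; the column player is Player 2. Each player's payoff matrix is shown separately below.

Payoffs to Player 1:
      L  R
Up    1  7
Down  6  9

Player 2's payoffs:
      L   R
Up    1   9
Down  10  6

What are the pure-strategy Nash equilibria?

Pure NE: (Down, L)

(Up, L): Player 1 can switch to Down (1 → 6). Not NE.
(Up, R): Player 1 can switch to Down (7 → 9). Not NE.
(Down, L): Player 1 gets 6, best alternative 1; Player 2 gets 10, best alternative 6. No profitable deviation — NE.
(Down, R): Player 2 can switch to L (6 → 10). Not NE.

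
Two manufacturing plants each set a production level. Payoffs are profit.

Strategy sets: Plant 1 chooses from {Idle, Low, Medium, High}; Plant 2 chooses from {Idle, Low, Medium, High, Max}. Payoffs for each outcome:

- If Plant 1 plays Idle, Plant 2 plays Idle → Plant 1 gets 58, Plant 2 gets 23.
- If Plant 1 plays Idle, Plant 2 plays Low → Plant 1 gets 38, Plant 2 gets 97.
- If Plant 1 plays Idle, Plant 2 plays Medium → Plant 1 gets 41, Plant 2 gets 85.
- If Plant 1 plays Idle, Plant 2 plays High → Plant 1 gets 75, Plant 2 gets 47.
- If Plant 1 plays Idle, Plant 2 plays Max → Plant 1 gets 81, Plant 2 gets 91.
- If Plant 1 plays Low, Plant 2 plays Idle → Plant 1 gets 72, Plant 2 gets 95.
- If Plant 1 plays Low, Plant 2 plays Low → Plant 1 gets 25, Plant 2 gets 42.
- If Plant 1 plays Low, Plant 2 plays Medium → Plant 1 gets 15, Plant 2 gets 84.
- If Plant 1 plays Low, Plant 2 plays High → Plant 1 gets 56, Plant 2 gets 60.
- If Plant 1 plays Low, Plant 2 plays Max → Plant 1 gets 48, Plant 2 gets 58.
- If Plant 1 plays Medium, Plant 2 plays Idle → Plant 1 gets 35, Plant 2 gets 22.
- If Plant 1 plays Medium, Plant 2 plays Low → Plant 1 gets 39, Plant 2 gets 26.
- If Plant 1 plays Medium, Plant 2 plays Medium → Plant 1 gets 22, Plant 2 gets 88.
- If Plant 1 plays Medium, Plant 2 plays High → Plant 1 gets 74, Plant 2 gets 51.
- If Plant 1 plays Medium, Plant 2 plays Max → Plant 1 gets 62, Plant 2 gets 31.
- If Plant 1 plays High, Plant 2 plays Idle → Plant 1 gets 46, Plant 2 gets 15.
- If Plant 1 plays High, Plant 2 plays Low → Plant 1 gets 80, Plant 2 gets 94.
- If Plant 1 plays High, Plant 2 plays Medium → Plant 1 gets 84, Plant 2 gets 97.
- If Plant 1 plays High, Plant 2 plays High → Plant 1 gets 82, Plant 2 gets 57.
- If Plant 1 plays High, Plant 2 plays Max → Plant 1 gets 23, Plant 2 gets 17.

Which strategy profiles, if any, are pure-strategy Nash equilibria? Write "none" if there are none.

(Idle, Idle): Plant 1 can switch to Low (58 → 72). Not NE.
(Idle, Low): Plant 1 can switch to Medium (38 → 39). Not NE.
(Idle, Medium): Plant 1 can switch to High (41 → 84). Not NE.
(Idle, High): Plant 1 can switch to High (75 → 82). Not NE.
(Idle, Max): Plant 2 can switch to Low (91 → 97). Not NE.
(Low, Idle): Plant 1 gets 72, best alternative 58; Plant 2 gets 95, best alternative 84. No profitable deviation — NE.
(Low, Low): Plant 1 can switch to Idle (25 → 38). Not NE.
(Low, Medium): Plant 1 can switch to Idle (15 → 41). Not NE.
(Low, High): Plant 1 can switch to Idle (56 → 75). Not NE.
(Low, Max): Plant 1 can switch to Idle (48 → 81). Not NE.
(Medium, Idle): Plant 1 can switch to Idle (35 → 58). Not NE.
(High, Medium): Plant 1 gets 84, best alternative 41; Plant 2 gets 97, best alternative 94. No profitable deviation — NE.
(The remaining 8 profiles each have a profitable deviation by the same check.)

The pure Nash equilibria are (Low, Idle); (High, Medium).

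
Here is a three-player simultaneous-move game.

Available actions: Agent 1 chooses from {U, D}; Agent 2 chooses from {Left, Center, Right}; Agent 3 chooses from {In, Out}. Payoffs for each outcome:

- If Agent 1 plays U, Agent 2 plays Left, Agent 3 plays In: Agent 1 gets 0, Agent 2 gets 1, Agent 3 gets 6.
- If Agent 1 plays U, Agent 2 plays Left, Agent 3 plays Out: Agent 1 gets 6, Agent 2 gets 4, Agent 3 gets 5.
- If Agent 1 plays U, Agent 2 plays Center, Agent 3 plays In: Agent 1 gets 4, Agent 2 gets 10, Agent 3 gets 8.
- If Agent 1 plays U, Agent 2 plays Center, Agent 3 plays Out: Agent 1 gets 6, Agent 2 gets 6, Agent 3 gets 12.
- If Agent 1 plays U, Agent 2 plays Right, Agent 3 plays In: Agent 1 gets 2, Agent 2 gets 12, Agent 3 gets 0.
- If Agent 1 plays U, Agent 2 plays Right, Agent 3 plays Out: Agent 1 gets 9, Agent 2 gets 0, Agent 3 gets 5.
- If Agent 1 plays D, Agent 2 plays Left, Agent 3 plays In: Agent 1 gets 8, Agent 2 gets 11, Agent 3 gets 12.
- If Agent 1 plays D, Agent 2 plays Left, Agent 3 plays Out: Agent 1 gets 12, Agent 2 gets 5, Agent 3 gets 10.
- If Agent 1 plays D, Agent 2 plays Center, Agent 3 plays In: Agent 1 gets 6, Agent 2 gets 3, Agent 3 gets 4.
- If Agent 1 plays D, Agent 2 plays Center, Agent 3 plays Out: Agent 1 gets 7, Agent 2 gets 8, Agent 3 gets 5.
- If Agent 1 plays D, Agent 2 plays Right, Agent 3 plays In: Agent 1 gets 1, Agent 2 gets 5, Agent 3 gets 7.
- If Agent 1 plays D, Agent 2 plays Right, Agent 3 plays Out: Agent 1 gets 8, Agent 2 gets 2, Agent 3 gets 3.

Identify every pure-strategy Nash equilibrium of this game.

For each strategy profile, look for a profitable unilateral deviation.
(U, Left, In): Agent 1 can switch to D (0 → 8). Not NE.
(U, Left, Out): Agent 1 can switch to D (6 → 12). Not NE.
(U, Center, In): Agent 1 can switch to D (4 → 6). Not NE.
(U, Center, Out): Agent 1 can switch to D (6 → 7). Not NE.
(U, Right, In): Agent 3 can switch to Out (0 → 5). Not NE.
(U, Right, Out): Agent 2 can switch to Left (0 → 4). Not NE.
(D, Left, In): Agent 1 gets 8, best alternative 0; Agent 2 gets 11, best alternative 5; Agent 3 gets 12, best alternative 10. No profitable deviation — NE.
(D, Center, Out): Agent 1 gets 7, best alternative 6; Agent 2 gets 8, best alternative 5; Agent 3 gets 5, best alternative 4. No profitable deviation — NE.
(The remaining 4 profiles each have a profitable deviation by the same check.)

(D, Left, In), (D, Center, Out)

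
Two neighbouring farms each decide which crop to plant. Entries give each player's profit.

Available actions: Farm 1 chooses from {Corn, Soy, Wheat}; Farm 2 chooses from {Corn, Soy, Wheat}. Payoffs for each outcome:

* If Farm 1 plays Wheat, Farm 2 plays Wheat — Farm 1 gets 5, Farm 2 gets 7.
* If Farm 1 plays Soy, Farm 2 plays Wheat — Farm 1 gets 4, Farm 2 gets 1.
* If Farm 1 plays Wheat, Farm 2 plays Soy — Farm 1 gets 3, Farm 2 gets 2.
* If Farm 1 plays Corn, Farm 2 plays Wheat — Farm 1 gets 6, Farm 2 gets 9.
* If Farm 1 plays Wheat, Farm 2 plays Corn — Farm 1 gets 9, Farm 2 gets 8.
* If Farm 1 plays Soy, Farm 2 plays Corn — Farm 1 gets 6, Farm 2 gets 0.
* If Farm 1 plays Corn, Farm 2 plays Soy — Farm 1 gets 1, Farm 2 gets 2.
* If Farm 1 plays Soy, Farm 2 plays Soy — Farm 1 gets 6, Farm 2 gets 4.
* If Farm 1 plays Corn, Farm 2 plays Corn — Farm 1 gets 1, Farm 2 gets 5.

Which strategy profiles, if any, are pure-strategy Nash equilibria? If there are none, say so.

(Corn, Corn): Farm 1 can switch to Soy (1 → 6). Not NE.
(Corn, Soy): Farm 1 can switch to Soy (1 → 6). Not NE.
(Corn, Wheat): Farm 1 gets 6, best alternative 5; Farm 2 gets 9, best alternative 5. No profitable deviation — NE.
(Soy, Corn): Farm 1 can switch to Wheat (6 → 9). Not NE.
(Soy, Soy): Farm 1 gets 6, best alternative 3; Farm 2 gets 4, best alternative 1. No profitable deviation — NE.
(Soy, Wheat): Farm 1 can switch to Corn (4 → 6). Not NE.
(Wheat, Corn): Farm 1 gets 9, best alternative 6; Farm 2 gets 8, best alternative 7. No profitable deviation — NE.
(Wheat, Soy): Farm 1 can switch to Soy (3 → 6). Not NE.
(Wheat, Wheat): Farm 1 can switch to Corn (5 → 6). Not NE.

Pure-strategy Nash equilibria: (Corn, Wheat) and (Soy, Soy) and (Wheat, Corn)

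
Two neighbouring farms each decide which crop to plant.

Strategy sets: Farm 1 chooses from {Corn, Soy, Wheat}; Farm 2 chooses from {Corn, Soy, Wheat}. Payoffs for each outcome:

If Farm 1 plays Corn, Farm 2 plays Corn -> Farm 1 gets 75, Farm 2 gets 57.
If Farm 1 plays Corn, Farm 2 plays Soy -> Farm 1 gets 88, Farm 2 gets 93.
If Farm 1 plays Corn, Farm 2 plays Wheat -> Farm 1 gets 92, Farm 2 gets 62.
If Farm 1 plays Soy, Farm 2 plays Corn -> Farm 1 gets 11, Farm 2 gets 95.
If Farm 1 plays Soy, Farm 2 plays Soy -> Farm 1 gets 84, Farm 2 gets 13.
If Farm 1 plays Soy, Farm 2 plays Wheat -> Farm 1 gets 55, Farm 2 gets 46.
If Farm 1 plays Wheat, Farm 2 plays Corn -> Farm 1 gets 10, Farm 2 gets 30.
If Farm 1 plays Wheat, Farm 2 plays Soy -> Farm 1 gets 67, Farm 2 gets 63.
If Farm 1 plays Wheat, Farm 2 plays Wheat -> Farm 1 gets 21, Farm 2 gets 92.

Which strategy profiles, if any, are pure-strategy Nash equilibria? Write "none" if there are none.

Pure NE: (Corn, Soy)

Mark each player's best response to every combination of opponents' strategies; a profile where every player is best-responding is a pure Nash equilibrium.
Farm 1 against Corn: payoffs 75, 11, 10 → best response Corn.
Farm 1 against Soy: payoffs 88, 84, 67 → best response Corn.
Farm 1 against Wheat: payoffs 92, 55, 21 → best response Corn.
Farm 2 against Corn: payoffs 57, 93, 62 → best response Soy.
Farm 2 against Soy: payoffs 95, 13, 46 → best response Corn.
Farm 2 against Wheat: payoffs 30, 63, 92 → best response Wheat.
Mutual best responses: (Corn, Soy).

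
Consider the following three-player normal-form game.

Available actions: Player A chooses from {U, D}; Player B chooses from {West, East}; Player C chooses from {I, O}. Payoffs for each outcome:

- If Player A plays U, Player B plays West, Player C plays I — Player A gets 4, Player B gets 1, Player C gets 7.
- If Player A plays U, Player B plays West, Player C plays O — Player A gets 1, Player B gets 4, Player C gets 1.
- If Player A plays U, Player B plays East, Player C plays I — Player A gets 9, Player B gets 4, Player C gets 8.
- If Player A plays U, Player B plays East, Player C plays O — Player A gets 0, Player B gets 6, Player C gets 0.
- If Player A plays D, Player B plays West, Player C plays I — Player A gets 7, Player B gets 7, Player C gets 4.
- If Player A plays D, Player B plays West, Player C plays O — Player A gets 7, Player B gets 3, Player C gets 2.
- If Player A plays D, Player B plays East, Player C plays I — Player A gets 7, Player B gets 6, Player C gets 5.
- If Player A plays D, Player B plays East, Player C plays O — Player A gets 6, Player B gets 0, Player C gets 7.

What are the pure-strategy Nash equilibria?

(U, West, I): Player A can switch to D (4 → 7). Not NE.
(U, West, O): Player A can switch to D (1 → 7). Not NE.
(U, East, I): Player A gets 9, best alternative 7; Player B gets 4, best alternative 1; Player C gets 8, best alternative 0. No profitable deviation — NE.
(U, East, O): Player A can switch to D (0 → 6). Not NE.
(D, West, I): Player A gets 7, best alternative 4; Player B gets 7, best alternative 6; Player C gets 4, best alternative 2. No profitable deviation — NE.
(D, West, O): Player C can switch to I (2 → 4). Not NE.
(D, East, I): Player A can switch to U (7 → 9). Not NE.
(D, East, O): Player B can switch to West (0 → 3). Not NE.

The pure Nash equilibria are (U, East, I); (D, West, I).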